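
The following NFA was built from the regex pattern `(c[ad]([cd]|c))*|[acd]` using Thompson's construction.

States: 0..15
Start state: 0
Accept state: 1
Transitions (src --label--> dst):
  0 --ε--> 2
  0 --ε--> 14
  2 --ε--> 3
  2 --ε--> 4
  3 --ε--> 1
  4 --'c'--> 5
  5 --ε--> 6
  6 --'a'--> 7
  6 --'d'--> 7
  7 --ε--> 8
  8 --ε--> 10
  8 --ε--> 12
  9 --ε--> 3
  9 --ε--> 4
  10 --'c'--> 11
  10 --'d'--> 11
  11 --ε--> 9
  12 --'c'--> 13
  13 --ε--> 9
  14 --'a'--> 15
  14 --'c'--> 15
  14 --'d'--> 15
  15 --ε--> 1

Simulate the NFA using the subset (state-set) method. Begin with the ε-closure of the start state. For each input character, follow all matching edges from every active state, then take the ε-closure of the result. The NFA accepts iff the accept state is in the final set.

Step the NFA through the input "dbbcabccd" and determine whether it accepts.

Answer: REJECT

Derivation:
S₀ = ε-closure({0}) = {0,1,2,3,4,14}
'd' @ 1: {1,15}  [accepting]
'b' @ 2: {}  — state set empty
rest 'bcabccd' ignored (set empty)
final: {}; accept 1 not in set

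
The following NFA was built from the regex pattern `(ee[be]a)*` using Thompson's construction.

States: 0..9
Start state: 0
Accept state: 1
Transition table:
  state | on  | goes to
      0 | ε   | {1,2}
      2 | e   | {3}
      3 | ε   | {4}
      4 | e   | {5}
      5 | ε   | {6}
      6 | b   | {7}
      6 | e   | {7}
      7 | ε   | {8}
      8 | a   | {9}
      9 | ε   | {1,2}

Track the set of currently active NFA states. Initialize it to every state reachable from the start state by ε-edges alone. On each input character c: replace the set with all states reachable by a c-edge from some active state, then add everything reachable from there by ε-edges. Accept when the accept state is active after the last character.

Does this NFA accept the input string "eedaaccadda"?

Answer: REJECT

Trace:
S₀ = ε-closure({0}) = {0,1,2}
'e' @ 1: {3,4}
'e' @ 2: {5,6}
'd' @ 3: {}  — state set empty
rest 'aaccadda' ignored (set empty)
end set {} — state 1 not in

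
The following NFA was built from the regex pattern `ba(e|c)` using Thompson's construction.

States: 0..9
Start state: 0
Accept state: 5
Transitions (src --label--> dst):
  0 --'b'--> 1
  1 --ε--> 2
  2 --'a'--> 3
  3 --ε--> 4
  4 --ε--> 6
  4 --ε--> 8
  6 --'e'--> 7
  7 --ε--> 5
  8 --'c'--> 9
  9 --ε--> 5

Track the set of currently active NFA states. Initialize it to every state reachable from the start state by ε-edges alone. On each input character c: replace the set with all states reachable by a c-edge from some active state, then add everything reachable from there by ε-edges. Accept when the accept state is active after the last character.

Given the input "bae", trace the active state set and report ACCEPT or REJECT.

start: ε-closure({0}) = {0}
'b' @ 1: {1,2}
'a' @ 2: {3,4,6,8}
'e' @ 3: {5,7}  (accept∈set)
end set {5,7} — state 5 in

Answer: ACCEPT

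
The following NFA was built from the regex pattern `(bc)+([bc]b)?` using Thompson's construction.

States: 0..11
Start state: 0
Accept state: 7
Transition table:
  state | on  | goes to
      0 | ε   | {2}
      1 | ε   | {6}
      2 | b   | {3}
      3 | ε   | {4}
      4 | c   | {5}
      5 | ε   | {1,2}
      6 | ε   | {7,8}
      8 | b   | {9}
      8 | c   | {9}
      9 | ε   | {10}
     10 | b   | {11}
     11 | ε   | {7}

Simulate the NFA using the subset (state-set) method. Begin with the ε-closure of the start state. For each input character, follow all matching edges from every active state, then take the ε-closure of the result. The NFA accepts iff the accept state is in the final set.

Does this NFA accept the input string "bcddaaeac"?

Answer: REJECT

Steps:
S₀ = ε-closure({0}) = {0,2}
'b' @ 1: {3,4}
'c' @ 2: {1,2,5,6,7,8}  (accept∈set)
'd' @ 3: {}  — dead — no transitions
rest 'daaeac' ignored (set empty)
final: {}; accept 7 not in set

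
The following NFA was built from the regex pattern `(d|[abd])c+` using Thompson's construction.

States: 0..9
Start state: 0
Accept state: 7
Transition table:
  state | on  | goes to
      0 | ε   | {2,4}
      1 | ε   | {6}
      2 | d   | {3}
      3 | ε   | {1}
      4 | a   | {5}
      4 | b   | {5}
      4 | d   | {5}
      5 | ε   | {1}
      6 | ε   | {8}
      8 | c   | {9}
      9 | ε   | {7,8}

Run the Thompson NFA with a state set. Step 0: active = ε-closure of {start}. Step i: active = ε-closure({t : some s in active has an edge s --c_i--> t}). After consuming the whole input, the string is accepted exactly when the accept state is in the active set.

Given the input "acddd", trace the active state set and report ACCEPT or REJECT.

S₀ = ε-closure({0}) = {0,2,4}
'a' @ 1: {1,5,6,8}
'c' @ 2: {7,8,9}  ✓accept
'd' @ 3: {}  — dead — no transitions
rest 'dd' ignored (set empty)
after full input: {}  (accept=7 not in)

Answer: REJECT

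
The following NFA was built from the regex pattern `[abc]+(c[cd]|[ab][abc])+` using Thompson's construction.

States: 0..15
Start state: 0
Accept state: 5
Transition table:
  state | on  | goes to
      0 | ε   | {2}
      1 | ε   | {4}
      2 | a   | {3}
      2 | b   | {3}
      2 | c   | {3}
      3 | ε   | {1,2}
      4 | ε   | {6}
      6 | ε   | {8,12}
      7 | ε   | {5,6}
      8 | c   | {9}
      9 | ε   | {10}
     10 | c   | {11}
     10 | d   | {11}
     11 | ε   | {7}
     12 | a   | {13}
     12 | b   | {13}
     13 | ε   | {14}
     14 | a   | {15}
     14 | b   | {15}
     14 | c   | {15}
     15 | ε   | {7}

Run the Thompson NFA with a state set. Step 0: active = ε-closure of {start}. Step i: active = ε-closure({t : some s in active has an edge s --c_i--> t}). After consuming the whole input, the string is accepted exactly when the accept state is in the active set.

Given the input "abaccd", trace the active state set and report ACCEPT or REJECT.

Answer: ACCEPT

Derivation:
initial (ε-close {0}): {0,2}
'a' @ 1: {1,2,3,4,6,8,12}
'b' @ 2: {1,2,3,4,6,8,12,13,14}
'a' @ 3: {1,2,3,4,5,6,7,8,12,13,14,15}  [accepting]
'c' @ 4: {1,2,3,4,5,6,7,8,9,10,12,15}  [accepting]
'c' @ 5: {1,2,3,4,5,6,7,8,9,10,11,12}  [accepting]
'd' @ 6: {5,6,7,8,11,12}  [accepting]
final: {5,6,7,8,11,12}; accept 5 in set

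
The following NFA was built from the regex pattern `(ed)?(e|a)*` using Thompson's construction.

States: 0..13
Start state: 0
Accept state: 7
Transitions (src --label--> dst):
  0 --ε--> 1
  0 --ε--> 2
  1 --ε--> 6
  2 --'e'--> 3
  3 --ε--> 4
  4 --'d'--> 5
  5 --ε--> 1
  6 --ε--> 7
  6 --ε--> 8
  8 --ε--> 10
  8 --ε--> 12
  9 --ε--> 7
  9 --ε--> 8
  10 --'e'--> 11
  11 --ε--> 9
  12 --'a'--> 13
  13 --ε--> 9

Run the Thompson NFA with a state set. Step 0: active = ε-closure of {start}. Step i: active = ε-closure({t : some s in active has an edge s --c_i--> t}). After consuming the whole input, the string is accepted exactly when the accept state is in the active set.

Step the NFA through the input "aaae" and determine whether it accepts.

initial (ε-close {0}): {0,1,2,6,7,8,10,12}
'a' @ 1: {7,8,9,10,12,13}  (accept∈set)
'a' @ 2: {7,8,9,10,12,13}  (accept∈set)
'a' @ 3: {7,8,9,10,12,13}  (accept∈set)
'e' @ 4: {7,8,9,10,11,12}  (accept∈set)
after full input: {7,8,9,10,11,12}  (accept=7 in)

Answer: ACCEPT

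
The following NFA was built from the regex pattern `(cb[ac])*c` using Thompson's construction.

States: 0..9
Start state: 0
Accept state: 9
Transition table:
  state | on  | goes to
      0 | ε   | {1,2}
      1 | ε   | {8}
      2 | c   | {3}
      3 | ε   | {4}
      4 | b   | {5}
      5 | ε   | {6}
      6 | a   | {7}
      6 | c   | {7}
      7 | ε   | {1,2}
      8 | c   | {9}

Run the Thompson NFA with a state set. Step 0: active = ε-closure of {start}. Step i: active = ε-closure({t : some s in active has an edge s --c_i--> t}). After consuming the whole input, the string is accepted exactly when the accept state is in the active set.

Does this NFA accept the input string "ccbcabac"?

Answer: REJECT

Steps:
start: ε-closure({0}) = {0,1,2,8}
'c' @ 1: {3,4,9}  (accept∈set)
'c' @ 2: {}  — dead — no transitions
rest 'bcabac' ignored (set empty)
end set {} — state 9 not in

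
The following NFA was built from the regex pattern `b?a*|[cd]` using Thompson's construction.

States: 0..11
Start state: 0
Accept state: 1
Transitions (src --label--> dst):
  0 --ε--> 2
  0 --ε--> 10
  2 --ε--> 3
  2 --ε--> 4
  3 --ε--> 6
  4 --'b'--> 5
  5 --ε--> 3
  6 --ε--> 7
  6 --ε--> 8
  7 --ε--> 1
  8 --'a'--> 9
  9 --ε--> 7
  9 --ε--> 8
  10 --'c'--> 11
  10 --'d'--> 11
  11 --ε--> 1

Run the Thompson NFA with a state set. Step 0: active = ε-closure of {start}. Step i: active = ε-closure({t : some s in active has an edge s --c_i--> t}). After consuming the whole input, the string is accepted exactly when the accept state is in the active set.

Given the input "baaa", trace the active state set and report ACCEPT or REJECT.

Answer: ACCEPT

Trace:
S₀ = ε-closure({0}) = {0,1,2,3,4,6,7,8,10}
'b' @ 1: {1,3,5,6,7,8}  [accepting]
'a' @ 2: {1,7,8,9}  [accepting]
'a' @ 3: {1,7,8,9}  [accepting]
'a' @ 4: {1,7,8,9}  [accepting]
final: {1,7,8,9}; accept 1 in set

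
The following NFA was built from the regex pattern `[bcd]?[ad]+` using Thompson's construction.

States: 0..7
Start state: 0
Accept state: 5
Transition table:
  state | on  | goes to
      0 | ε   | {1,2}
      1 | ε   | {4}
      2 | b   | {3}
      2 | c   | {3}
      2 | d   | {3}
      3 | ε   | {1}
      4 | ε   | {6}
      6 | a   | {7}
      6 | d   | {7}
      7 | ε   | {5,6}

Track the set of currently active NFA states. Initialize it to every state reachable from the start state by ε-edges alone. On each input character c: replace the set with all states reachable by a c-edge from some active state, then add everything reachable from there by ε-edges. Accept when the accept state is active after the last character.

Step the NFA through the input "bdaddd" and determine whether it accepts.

Answer: ACCEPT

Steps:
start: ε-closure({0}) = {0,1,2,4,6}
'b' @ 1: {1,3,4,6}
'd' @ 2: {5,6,7}  (accept∈set)
'a' @ 3: {5,6,7}  (accept∈set)
'd' @ 4: {5,6,7}  (accept∈set)
'd' @ 5: {5,6,7}  (accept∈set)
'd' @ 6: {5,6,7}  (accept∈set)
end set {5,6,7} — state 5 in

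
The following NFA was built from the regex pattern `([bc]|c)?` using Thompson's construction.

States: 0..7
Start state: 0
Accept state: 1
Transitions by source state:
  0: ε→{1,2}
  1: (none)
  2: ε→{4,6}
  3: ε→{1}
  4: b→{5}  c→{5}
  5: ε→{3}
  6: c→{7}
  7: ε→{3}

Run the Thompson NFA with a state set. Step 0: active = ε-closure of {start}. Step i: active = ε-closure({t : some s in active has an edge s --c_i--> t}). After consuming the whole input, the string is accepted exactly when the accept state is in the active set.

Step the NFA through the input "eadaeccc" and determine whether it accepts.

Answer: REJECT

Trace:
initial (ε-close {0}): {0,1,2,4,6}
'e' @ 1: {}  — state set empty
rest 'adaeccc' ignored (set empty)
end set {} — state 1 not in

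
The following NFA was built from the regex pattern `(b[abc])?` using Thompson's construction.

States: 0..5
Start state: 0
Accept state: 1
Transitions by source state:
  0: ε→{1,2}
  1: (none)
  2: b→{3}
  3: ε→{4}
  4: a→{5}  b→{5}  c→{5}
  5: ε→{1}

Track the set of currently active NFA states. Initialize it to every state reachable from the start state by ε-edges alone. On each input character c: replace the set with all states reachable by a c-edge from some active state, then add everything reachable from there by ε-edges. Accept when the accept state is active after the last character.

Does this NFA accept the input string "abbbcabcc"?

Answer: REJECT

Derivation:
start: ε-closure({0}) = {0,1,2}
'a' @ 1: {}  — no active states
rest 'bbbcabcc' ignored (set empty)
end set {} — state 1 not in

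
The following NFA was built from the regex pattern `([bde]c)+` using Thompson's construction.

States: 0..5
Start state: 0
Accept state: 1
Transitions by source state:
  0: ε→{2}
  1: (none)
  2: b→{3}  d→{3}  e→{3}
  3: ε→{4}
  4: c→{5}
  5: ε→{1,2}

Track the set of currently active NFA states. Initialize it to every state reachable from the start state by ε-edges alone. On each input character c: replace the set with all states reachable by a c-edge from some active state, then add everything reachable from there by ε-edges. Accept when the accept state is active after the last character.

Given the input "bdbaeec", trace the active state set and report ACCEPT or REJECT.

Answer: REJECT

Trace:
initial (ε-close {0}): {0,2}
'b' @ 1: {3,4}
'd' @ 2: {}  — dead — no transitions
rest 'baeec' ignored (set empty)
end set {} — state 1 not in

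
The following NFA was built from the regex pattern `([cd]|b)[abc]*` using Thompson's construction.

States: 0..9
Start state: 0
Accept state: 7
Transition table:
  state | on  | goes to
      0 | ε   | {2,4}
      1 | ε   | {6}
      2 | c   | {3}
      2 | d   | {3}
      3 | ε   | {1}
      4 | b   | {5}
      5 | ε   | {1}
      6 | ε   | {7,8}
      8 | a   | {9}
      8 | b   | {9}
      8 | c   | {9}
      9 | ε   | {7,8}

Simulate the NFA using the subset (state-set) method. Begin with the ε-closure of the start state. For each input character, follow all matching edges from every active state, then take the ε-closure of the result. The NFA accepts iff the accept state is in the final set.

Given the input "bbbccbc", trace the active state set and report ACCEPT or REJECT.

Answer: ACCEPT

Steps:
start: ε-closure({0}) = {0,2,4}
'b' @ 1: {1,5,6,7,8}  [accepting]
'b' @ 2: {7,8,9}  [accepting]
'b' @ 3: {7,8,9}  [accepting]
'c' @ 4: {7,8,9}  [accepting]
'c' @ 5: {7,8,9}  [accepting]
'b' @ 6: {7,8,9}  [accepting]
'c' @ 7: {7,8,9}  [accepting]
end set {7,8,9} — state 7 in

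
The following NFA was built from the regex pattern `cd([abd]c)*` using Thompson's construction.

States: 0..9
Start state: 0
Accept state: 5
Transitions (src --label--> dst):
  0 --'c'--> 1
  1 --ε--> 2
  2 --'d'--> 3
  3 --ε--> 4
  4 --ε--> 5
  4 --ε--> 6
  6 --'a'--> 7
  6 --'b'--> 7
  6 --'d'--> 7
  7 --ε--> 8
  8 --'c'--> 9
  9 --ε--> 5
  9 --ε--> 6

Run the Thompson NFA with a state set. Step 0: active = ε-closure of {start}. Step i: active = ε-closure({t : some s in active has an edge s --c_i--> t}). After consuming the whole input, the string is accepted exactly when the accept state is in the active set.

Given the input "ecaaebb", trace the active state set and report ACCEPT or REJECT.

S₀ = ε-closure({0}) = {0}
'e' @ 1: {}  — no active states
rest 'caaebb' ignored (set empty)
end set {} — state 5 not in

Answer: REJECT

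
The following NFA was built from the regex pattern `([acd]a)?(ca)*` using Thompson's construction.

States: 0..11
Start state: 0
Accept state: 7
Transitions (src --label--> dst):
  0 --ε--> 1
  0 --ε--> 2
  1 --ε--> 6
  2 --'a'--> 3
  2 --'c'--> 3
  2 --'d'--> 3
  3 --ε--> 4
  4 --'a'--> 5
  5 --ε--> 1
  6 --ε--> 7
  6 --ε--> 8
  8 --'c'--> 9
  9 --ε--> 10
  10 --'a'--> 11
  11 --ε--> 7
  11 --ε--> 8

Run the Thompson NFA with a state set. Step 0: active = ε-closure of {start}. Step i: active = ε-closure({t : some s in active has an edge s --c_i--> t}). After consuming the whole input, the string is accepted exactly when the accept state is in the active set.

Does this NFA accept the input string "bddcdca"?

S₀ = ε-closure({0}) = {0,1,2,6,7,8}
'b' @ 1: {}  — state set empty
rest 'ddcdca' ignored (set empty)
after full input: {}  (accept=7 not in)

Answer: REJECT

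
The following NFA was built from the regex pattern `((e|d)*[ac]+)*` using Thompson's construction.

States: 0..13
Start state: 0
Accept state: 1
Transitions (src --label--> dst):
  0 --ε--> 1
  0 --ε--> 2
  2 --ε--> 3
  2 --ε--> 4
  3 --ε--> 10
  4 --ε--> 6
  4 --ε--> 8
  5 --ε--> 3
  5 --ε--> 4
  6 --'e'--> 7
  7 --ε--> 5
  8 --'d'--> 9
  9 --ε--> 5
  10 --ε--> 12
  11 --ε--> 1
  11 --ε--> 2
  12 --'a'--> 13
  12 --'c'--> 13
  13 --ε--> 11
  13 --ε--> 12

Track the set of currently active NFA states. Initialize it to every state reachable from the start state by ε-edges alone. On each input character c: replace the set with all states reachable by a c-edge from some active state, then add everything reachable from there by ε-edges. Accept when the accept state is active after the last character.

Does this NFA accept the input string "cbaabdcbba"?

Answer: REJECT

Steps:
initial (ε-close {0}): {0,1,2,3,4,6,8,10,12}
'c' @ 1: {1,2,3,4,6,8,10,11,12,13}  [accepting]
'b' @ 2: {}  — dead — no transitions
rest 'aabdcbba' ignored (set empty)
after full input: {}  (accept=1 not in)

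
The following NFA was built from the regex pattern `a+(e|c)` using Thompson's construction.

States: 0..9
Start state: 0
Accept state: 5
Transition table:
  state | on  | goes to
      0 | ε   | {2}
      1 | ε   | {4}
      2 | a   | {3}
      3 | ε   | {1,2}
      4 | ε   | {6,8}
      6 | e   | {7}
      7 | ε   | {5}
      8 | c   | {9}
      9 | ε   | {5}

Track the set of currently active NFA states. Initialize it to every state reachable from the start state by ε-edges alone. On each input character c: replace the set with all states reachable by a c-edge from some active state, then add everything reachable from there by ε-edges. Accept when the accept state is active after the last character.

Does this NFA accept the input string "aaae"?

Answer: ACCEPT

Trace:
initial (ε-close {0}): {0,2}
'a' @ 1: {1,2,3,4,6,8}
'a' @ 2: {1,2,3,4,6,8}
'a' @ 3: {1,2,3,4,6,8}
'e' @ 4: {5,7}  [accepting]
final: {5,7}; accept 5 in set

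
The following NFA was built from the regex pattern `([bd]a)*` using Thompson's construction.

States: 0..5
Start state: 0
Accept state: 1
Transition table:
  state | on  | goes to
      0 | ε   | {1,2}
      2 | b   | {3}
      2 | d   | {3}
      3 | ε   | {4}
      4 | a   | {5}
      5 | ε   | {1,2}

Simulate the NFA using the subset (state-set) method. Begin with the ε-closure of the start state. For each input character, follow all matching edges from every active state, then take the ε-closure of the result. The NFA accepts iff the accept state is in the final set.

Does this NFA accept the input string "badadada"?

Answer: ACCEPT

Trace:
initial (ε-close {0}): {0,1,2}
'b' @ 1: {3,4}
'a' @ 2: {1,2,5}  ✓accept
'd' @ 3: {3,4}
'a' @ 4: {1,2,5}  ✓accept
'd' @ 5: {3,4}
'a' @ 6: {1,2,5}  ✓accept
'd' @ 7: {3,4}
'a' @ 8: {1,2,5}  ✓accept
final: {1,2,5}; accept 1 in set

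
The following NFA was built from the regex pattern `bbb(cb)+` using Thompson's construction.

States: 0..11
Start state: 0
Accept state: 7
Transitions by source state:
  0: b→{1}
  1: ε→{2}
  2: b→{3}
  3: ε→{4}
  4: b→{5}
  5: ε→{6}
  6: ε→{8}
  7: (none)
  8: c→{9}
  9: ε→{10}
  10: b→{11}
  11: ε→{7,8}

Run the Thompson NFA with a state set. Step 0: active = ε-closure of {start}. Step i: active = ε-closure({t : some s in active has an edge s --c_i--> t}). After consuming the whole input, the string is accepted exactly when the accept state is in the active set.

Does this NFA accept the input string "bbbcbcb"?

Answer: ACCEPT

Steps:
initial (ε-close {0}): {0}
'b' @ 1: {1,2}
'b' @ 2: {3,4}
'b' @ 3: {5,6,8}
'c' @ 4: {9,10}
'b' @ 5: {7,8,11}  ✓accept
'c' @ 6: {9,10}
'b' @ 7: {7,8,11}  ✓accept
final: {7,8,11}; accept 7 in set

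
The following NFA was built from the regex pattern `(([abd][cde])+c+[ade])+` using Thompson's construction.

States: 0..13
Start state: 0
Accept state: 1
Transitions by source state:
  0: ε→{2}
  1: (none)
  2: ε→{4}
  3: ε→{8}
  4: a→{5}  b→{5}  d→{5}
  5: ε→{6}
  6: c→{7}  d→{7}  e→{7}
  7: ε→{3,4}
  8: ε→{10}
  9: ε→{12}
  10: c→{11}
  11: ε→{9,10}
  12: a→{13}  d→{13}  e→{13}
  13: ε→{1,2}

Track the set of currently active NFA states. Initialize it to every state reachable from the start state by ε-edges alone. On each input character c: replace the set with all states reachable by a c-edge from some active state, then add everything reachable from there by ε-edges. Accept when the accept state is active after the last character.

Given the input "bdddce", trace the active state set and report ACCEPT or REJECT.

start: ε-closure({0}) = {0,2,4}
'b' @ 1: {5,6}
'd' @ 2: {3,4,7,8,10}
'd' @ 3: {5,6}
'd' @ 4: {3,4,7,8,10}
'c' @ 5: {9,10,11,12}
'e' @ 6: {1,2,4,13}  ✓accept
after full input: {1,2,4,13}  (accept=1 in)

Answer: ACCEPT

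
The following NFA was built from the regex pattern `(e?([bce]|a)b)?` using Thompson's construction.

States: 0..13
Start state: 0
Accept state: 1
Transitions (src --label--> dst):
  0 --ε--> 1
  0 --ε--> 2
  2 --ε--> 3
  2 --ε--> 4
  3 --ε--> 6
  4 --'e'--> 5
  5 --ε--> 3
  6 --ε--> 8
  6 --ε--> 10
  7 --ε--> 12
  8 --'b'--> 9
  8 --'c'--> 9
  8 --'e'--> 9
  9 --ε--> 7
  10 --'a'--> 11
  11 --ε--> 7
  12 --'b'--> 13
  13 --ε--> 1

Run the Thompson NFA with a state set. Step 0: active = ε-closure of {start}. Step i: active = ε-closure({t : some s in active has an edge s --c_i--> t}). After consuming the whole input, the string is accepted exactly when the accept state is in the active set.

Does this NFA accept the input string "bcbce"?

initial (ε-close {0}): {0,1,2,3,4,6,8,10}
'b' @ 1: {7,9,12}
'c' @ 2: {}  — dead — no transitions
rest 'bce' ignored (set empty)
after full input: {}  (accept=1 not in)

Answer: REJECT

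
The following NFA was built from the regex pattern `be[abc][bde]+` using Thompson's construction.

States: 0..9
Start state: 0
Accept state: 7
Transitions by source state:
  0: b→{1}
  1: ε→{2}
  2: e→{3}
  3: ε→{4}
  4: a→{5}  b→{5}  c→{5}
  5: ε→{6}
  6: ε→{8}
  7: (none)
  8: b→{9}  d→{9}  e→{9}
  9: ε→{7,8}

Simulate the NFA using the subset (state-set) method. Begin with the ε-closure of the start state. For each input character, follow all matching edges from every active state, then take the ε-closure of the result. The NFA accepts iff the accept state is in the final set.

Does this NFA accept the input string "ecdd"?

S₀ = ε-closure({0}) = {0}
'e' @ 1: {}  — no active states
rest 'cdd' ignored (set empty)
after full input: {}  (accept=7 not in)

Answer: REJECT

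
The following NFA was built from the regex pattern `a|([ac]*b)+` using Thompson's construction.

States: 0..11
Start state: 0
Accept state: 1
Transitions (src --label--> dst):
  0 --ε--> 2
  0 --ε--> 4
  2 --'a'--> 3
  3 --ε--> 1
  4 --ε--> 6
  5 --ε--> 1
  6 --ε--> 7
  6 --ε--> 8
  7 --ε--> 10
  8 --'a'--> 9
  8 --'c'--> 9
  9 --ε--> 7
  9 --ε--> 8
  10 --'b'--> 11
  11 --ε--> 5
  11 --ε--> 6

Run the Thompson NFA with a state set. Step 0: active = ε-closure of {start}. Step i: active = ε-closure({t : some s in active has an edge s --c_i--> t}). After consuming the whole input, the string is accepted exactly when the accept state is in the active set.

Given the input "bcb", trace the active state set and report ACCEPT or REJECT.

Answer: ACCEPT

Steps:
S₀ = ε-closure({0}) = {0,2,4,6,7,8,10}
'b' @ 1: {1,5,6,7,8,10,11}  (accept∈set)
'c' @ 2: {7,8,9,10}
'b' @ 3: {1,5,6,7,8,10,11}  (accept∈set)
final: {1,5,6,7,8,10,11}; accept 1 in set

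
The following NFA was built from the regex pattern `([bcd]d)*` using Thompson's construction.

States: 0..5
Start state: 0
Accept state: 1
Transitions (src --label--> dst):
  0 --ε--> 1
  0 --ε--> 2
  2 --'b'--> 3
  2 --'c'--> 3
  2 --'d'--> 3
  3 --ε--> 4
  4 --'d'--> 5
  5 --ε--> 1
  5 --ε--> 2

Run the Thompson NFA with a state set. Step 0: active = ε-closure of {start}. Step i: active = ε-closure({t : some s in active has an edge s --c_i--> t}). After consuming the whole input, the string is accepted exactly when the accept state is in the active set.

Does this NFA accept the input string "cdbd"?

S₀ = ε-closure({0}) = {0,1,2}
'c' @ 1: {3,4}
'd' @ 2: {1,2,5}  [accepting]
'b' @ 3: {3,4}
'd' @ 4: {1,2,5}  [accepting]
end set {1,2,5} — state 1 in

Answer: ACCEPT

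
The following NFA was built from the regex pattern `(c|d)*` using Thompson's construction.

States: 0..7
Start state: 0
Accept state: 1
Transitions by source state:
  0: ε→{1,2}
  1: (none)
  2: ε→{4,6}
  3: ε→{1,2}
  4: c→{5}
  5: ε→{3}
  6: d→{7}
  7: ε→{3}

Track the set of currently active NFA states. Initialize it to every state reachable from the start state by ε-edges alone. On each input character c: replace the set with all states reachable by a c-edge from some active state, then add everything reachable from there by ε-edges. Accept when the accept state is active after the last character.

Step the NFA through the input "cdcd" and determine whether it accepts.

Answer: ACCEPT

Trace:
S₀ = ε-closure({0}) = {0,1,2,4,6}
'c' @ 1: {1,2,3,4,5,6}  ✓accept
'd' @ 2: {1,2,3,4,6,7}  ✓accept
'c' @ 3: {1,2,3,4,5,6}  ✓accept
'd' @ 4: {1,2,3,4,6,7}  ✓accept
after full input: {1,2,3,4,6,7}  (accept=1 in)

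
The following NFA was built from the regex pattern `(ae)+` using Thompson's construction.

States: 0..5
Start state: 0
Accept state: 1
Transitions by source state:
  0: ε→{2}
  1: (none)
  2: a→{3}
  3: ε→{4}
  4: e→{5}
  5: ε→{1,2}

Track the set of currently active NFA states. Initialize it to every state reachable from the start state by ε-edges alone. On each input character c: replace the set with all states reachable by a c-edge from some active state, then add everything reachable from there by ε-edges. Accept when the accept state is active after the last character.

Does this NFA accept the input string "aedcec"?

start: ε-closure({0}) = {0,2}
'a' @ 1: {3,4}
'e' @ 2: {1,2,5}  (accept∈set)
'd' @ 3: {}  — state set empty
rest 'cec' ignored (set empty)
final: {}; accept 1 not in set

Answer: REJECT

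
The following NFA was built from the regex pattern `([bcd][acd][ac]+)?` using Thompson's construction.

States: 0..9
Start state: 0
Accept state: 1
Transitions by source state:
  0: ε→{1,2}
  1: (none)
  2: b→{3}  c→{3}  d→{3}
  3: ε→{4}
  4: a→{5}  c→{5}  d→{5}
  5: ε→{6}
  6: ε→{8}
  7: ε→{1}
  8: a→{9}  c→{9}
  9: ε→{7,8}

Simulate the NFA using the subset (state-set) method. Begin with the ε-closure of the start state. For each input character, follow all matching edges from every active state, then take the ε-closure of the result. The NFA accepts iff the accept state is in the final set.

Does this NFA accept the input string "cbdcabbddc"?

S₀ = ε-closure({0}) = {0,1,2}
'c' @ 1: {3,4}
'b' @ 2: {}  — no active states
rest 'dcabbddc' ignored (set empty)
final: {}; accept 1 not in set

Answer: REJECT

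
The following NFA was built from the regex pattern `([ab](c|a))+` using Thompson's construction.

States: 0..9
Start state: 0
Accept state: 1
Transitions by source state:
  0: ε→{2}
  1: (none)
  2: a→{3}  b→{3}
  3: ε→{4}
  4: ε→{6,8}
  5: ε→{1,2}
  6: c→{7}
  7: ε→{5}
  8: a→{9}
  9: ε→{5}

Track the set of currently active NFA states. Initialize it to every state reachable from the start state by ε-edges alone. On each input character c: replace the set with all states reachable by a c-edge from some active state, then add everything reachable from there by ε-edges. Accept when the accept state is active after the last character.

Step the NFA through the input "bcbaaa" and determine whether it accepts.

Answer: ACCEPT

Trace:
initial (ε-close {0}): {0,2}
'b' @ 1: {3,4,6,8}
'c' @ 2: {1,2,5,7}  ✓accept
'b' @ 3: {3,4,6,8}
'a' @ 4: {1,2,5,9}  ✓accept
'a' @ 5: {3,4,6,8}
'a' @ 6: {1,2,5,9}  ✓accept
end set {1,2,5,9} — state 1 in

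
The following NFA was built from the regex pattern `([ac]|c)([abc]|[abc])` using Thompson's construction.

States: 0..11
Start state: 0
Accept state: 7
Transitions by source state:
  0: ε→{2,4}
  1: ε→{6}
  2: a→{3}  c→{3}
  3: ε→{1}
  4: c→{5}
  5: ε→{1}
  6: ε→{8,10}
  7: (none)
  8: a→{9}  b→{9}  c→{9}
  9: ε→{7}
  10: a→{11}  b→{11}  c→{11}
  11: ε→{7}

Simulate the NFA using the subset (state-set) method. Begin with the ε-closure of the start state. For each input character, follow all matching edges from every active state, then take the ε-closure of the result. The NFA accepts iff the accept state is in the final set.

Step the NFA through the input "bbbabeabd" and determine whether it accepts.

initial (ε-close {0}): {0,2,4}
'b' @ 1: {}  — no active states
rest 'bbabeabd' ignored (set empty)
end set {} — state 7 not in

Answer: REJECT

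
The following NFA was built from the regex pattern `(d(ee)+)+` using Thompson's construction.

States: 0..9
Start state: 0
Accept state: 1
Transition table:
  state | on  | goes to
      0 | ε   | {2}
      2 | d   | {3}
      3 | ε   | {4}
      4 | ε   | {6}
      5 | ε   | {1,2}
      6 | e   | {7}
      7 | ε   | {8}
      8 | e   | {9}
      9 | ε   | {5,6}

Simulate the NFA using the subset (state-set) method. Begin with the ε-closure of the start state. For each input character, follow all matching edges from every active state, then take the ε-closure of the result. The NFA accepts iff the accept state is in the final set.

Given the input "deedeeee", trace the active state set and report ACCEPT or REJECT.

start: ε-closure({0}) = {0,2}
'd' @ 1: {3,4,6}
'e' @ 2: {7,8}
'e' @ 3: {1,2,5,6,9}  (accept∈set)
'd' @ 4: {3,4,6}
'e' @ 5: {7,8}
'e' @ 6: {1,2,5,6,9}  (accept∈set)
'e' @ 7: {7,8}
'e' @ 8: {1,2,5,6,9}  (accept∈set)
final: {1,2,5,6,9}; accept 1 in set

Answer: ACCEPT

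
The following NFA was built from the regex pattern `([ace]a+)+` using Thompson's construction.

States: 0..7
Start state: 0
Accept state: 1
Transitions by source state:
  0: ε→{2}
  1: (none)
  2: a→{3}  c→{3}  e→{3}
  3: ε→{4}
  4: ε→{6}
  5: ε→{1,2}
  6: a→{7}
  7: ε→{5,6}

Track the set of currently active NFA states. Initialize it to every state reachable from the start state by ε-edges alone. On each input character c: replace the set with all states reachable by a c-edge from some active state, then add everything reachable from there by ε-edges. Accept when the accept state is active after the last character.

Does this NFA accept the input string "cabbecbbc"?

Answer: REJECT

Derivation:
start: ε-closure({0}) = {0,2}
'c' @ 1: {3,4,6}
'a' @ 2: {1,2,5,6,7}  (accept∈set)
'b' @ 3: {}  — dead — no transitions
rest 'becbbc' ignored (set empty)
end set {} — state 1 not in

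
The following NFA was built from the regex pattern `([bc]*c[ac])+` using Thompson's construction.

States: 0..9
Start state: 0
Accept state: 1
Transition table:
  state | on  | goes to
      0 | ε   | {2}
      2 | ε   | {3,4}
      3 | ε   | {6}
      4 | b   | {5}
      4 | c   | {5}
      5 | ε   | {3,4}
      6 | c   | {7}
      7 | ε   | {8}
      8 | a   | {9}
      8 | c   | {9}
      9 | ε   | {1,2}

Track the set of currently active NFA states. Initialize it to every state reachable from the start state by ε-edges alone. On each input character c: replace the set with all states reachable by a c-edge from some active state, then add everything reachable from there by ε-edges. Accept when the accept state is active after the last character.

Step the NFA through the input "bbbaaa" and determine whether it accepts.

initial (ε-close {0}): {0,2,3,4,6}
'b' @ 1: {3,4,5,6}
'b' @ 2: {3,4,5,6}
'b' @ 3: {3,4,5,6}
'a' @ 4: {}  — state set empty
rest 'aa' ignored (set empty)
end set {} — state 1 not in

Answer: REJECT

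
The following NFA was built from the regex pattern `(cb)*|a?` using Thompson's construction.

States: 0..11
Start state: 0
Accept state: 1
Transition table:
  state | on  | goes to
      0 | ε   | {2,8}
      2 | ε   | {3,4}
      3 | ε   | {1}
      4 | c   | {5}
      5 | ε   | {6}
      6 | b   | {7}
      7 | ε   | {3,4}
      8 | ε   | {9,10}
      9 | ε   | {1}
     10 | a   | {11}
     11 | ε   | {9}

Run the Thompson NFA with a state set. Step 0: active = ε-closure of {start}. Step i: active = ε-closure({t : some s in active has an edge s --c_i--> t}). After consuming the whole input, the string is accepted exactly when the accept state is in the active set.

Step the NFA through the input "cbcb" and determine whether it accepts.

start: ε-closure({0}) = {0,1,2,3,4,8,9,10}
'c' @ 1: {5,6}
'b' @ 2: {1,3,4,7}  [accepting]
'c' @ 3: {5,6}
'b' @ 4: {1,3,4,7}  [accepting]
after full input: {1,3,4,7}  (accept=1 in)

Answer: ACCEPT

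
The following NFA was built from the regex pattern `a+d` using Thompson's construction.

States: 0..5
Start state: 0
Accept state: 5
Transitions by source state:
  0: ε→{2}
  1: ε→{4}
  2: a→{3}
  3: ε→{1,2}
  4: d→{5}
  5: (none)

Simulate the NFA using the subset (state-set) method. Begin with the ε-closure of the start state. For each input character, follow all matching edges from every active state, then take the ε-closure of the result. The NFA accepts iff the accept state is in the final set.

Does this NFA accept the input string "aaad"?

start: ε-closure({0}) = {0,2}
'a' @ 1: {1,2,3,4}
'a' @ 2: {1,2,3,4}
'a' @ 3: {1,2,3,4}
'd' @ 4: {5}  (accept∈set)
end set {5} — state 5 in

Answer: ACCEPT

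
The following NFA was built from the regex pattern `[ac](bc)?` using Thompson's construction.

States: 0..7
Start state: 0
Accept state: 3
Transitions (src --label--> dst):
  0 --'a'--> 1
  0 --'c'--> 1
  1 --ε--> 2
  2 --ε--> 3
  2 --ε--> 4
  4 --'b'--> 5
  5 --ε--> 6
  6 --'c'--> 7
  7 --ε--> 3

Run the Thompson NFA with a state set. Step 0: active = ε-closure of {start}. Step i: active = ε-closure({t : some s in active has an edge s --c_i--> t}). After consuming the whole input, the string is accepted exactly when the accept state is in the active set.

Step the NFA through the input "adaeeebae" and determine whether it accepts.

Answer: REJECT

Trace:
initial (ε-close {0}): {0}
'a' @ 1: {1,2,3,4}  ✓accept
'd' @ 2: {}  — dead — no transitions
rest 'aeeebae' ignored (set empty)
final: {}; accept 3 not in set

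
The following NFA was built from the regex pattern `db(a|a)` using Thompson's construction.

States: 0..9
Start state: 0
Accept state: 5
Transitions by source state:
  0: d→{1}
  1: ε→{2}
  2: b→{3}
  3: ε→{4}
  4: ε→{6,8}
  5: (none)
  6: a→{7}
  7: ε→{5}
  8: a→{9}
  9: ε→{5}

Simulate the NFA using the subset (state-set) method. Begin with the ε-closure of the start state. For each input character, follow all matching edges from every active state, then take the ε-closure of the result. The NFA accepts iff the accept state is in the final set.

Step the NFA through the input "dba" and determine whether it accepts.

S₀ = ε-closure({0}) = {0}
'd' @ 1: {1,2}
'b' @ 2: {3,4,6,8}
'a' @ 3: {5,7,9}  [accepting]
end set {5,7,9} — state 5 in

Answer: ACCEPT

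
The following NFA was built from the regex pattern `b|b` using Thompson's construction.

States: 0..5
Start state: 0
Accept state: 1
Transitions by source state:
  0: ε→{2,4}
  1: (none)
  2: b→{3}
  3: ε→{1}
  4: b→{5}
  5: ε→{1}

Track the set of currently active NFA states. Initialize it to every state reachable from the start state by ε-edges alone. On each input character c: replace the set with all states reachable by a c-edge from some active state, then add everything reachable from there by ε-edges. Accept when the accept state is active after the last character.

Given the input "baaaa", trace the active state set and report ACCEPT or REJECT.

initial (ε-close {0}): {0,2,4}
'b' @ 1: {1,3,5}  [accepting]
'a' @ 2: {}  — no active states
rest 'aaa' ignored (set empty)
after full input: {}  (accept=1 not in)

Answer: REJECT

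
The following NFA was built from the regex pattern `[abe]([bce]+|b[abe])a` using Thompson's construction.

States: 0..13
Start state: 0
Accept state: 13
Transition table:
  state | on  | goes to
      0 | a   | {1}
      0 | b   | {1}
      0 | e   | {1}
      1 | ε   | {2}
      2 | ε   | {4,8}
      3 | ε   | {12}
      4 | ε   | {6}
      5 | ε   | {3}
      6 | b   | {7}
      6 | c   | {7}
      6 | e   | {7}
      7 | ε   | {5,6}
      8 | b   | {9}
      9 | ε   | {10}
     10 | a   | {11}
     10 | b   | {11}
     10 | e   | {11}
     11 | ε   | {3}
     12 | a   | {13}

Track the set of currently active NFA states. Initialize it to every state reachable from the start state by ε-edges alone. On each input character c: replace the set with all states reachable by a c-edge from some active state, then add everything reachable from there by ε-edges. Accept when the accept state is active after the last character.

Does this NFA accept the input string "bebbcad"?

S₀ = ε-closure({0}) = {0}
'b' @ 1: {1,2,4,6,8}
'e' @ 2: {3,5,6,7,12}
'b' @ 3: {3,5,6,7,12}
'b' @ 4: {3,5,6,7,12}
'c' @ 5: {3,5,6,7,12}
'a' @ 6: {13}  (accept∈set)
'd' @ 7: {}  — no active states
after full input: {}  (accept=13 not in)

Answer: REJECT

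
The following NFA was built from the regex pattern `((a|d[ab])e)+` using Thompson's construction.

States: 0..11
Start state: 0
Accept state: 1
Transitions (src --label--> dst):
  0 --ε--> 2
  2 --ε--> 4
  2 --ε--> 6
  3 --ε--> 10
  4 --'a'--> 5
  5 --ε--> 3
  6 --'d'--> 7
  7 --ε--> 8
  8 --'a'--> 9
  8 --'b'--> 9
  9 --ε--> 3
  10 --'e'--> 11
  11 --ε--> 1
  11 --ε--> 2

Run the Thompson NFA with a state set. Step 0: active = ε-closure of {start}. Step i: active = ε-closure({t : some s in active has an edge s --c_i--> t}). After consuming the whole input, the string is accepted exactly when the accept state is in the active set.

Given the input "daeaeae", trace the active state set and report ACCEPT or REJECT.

Answer: ACCEPT

Steps:
start: ε-closure({0}) = {0,2,4,6}
'd' @ 1: {7,8}
'a' @ 2: {3,9,10}
'e' @ 3: {1,2,4,6,11}  ✓accept
'a' @ 4: {3,5,10}
'e' @ 5: {1,2,4,6,11}  ✓accept
'a' @ 6: {3,5,10}
'e' @ 7: {1,2,4,6,11}  ✓accept
end set {1,2,4,6,11} — state 1 in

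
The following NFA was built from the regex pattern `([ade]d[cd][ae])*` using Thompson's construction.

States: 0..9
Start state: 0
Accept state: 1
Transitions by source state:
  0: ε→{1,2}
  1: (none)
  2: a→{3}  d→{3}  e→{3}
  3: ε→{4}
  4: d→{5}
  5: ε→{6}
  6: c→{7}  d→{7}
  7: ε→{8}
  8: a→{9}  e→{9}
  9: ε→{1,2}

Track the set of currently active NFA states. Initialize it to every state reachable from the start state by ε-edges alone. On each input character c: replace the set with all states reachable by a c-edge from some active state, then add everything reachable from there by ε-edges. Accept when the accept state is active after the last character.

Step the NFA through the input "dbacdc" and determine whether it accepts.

Answer: REJECT

Steps:
start: ε-closure({0}) = {0,1,2}
'd' @ 1: {3,4}
'b' @ 2: {}  — dead — no transitions
rest 'acdc' ignored (set empty)
end set {} — state 1 not in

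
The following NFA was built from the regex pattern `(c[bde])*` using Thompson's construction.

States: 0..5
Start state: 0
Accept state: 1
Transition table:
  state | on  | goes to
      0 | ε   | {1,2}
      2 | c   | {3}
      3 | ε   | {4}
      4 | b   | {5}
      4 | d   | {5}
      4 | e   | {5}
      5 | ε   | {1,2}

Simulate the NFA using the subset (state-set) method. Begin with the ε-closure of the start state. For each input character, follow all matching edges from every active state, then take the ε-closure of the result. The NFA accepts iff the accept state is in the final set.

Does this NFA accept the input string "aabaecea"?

initial (ε-close {0}): {0,1,2}
'a' @ 1: {}  — dead — no transitions
rest 'abaecea' ignored (set empty)
final: {}; accept 1 not in set

Answer: REJECT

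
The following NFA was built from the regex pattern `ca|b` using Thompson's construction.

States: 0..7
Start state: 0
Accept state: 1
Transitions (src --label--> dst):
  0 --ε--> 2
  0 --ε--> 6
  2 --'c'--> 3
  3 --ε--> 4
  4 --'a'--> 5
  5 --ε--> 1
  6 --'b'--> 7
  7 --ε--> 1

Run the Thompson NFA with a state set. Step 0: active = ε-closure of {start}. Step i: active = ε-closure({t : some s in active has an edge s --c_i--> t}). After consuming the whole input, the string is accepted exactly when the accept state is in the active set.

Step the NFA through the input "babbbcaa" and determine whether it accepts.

Answer: REJECT

Derivation:
initial (ε-close {0}): {0,2,6}
'b' @ 1: {1,7}  ✓accept
'a' @ 2: {}  — state set empty
rest 'bbbcaa' ignored (set empty)
final: {}; accept 1 not in set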